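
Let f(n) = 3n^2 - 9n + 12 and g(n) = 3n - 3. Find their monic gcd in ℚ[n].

1

Apply the Euclidean algorithm:
  3n^2 - 9n + 12 = (n - 2)(3n - 3) + (6)
  3n - 3 = ((1/2)n - 1/2)(6) + (0)
The last nonzero remainder is the constant 6, so the polynomials are coprime and gcd = 1.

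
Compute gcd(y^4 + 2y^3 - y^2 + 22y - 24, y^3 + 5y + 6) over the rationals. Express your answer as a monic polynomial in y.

y^2 - y + 6

Euclidean algorithm in ℚ[y]:
  y^4 + 2y^3 - y^2 + 22y - 24 = (y + 2)(y^3 + 5y + 6) + (-6y^2 + 6y - 36)
  y^3 + 5y + 6 = (-(1/6)y - 1/6)(-6y^2 + 6y - 36) + (0)
Last nonzero remainder: -6y^2 + 6y - 36. Dividing through by -6 gives the monic gcd y^2 - y + 6.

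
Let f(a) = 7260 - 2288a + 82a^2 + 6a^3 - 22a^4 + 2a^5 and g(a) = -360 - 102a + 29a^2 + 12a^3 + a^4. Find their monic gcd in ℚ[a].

-15 + 2a + a^2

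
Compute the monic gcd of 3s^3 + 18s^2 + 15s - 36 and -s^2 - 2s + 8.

s + 4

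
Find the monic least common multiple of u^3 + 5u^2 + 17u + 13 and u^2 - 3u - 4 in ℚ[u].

u^4 + u^3 - 3u^2 - 55u - 52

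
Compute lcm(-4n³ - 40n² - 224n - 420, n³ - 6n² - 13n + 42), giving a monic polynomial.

Repeated division with remainder:
  -4n³ - 40n² - 224n - 420 = (-4)(n³ - 6n² - 13n + 42) + (-64n² - 276n - 252)
  n³ - 6n² - 13n + 42 = (-(1/64)n + 165/1024)(-64n² - 276n - 252) + ((7049/256)n + 21147/256)
  -64n² - 276n - 252 = (-(16384/7049)n - 3072/1007)((7049/256)n + 21147/256) + (0)
Last nonzero remainder: (7049/256)n + 21147/256. Dividing through by 7049/256 gives the monic gcd n + 3.
Then lcm(f, g) = f·g / gcd(f, g); expanding and making the result monic gives the answer.

n⁵ + n⁴ - 20n³ - 259n² - 161n + 1470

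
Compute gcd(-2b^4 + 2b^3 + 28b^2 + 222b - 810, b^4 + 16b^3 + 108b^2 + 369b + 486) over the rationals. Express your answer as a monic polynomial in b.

Apply the Euclidean algorithm:
  -2b^4 + 2b^3 + 28b^2 + 222b - 810 = (-2)(b^4 + 16b^3 + 108b^2 + 369b + 486) + (34b^3 + 244b^2 + 960b + 162)
  b^4 + 16b^3 + 108b^2 + 369b + 486 = ((1/34)b + 75/289)(34b^3 + 244b^2 + 960b + 162) + ((4752/289)b^2 + (33264/289)b + 128304/289)
  34b^3 + 244b^2 + 960b + 162 = ((4913/2376)b + 289/792)((4752/289)b^2 + (33264/289)b + 128304/289) + (0)
Last nonzero remainder: (4752/289)b^2 + (33264/289)b + 128304/289. Dividing through by 4752/289 gives the monic gcd b^2 + 7b + 27.

b^2 + 7b + 27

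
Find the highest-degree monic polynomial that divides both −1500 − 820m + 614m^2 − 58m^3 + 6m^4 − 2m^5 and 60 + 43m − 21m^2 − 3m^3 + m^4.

By polynomial division,
  −2m^5 + 6m^4 − 58m^3 + 614m^2 − 820m − 1500 = (−2m)(m^4 − 3m^3 − 21m^2 + 43m + 60) + (−100m^3 + 700m^2 − 700m − 1500)
  m^4 − 3m^3 − 21m^2 + 43m + 60 = (−(1/100)m − 1/25)(−100m^3 + 700m^2 − 700m − 1500) + (0)
Last nonzero remainder: −100m^3 + 700m^2 − 700m − 1500. Dividing through by −100 gives the monic gcd m^3 − 7m^2 + 7m + 15.

15 + 7m − 7m^2 + m^3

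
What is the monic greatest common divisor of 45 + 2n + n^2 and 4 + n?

By polynomial division,
  n^2 + 2n + 45 = (n - 2)(n + 4) + (53)
  n + 4 = ((1/53)n + 4/53)(53) + (0)
The last nonzero remainder is the constant 53, so the polynomials are coprime and gcd = 1.

1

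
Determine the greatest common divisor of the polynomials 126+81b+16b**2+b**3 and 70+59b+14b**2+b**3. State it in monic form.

Euclidean algorithm in ℚ[b]:
  b**3+16b**2+81b+126 = (b**3+14b**2+59b+70) + (2b**2+22b+56)
  b**3+14b**2+59b+70 = ((1/2)b+3/2)(2b**2+22b+56) + (−2b−14)
  2b**2+22b+56 = (−b−4)(−2b−14) + (0)
Last nonzero remainder: −2b−14. Dividing through by −2 gives the monic gcd b+7.

7+b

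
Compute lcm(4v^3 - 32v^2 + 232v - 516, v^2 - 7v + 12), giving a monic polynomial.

By polynomial division,
  4v^3 - 32v^2 + 232v - 516 = (4v - 4)(v^2 - 7v + 12) + (156v - 468)
  v^2 - 7v + 12 = ((1/156)v - 1/39)(156v - 468) + (0)
Last nonzero remainder: 156v - 468. Dividing through by 156 gives the monic gcd v - 3.
Then lcm(f, g) = f·g / gcd(f, g); expanding and making the result monic gives the answer.

v^4 - 12v^3 + 90v^2 - 361v + 516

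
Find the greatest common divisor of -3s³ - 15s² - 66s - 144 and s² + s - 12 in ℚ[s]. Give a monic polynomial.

Repeated division with remainder:
  -3s³ - 15s² - 66s - 144 = (-3s - 12)(s² + s - 12) + (-90s - 288)
  s² + s - 12 = (-(1/90)s + 11/450)(-90s - 288) + (-124/25)
  -90s - 288 = ((1125/62)s + 1800/31)(-124/25) + (0)
The last nonzero remainder is the constant -124/25, so the polynomials are coprime and gcd = 1.

1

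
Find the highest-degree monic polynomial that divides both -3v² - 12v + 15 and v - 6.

By polynomial division,
  -3v² - 12v + 15 = (-3v - 30)(v - 6) + (-165)
  v - 6 = (-(1/165)v + 2/55)(-165) + (0)
The last nonzero remainder is the constant -165, so the polynomials are coprime and gcd = 1.

1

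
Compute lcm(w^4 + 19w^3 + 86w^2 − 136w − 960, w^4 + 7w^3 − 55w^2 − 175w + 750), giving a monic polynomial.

w^6 + 19w^5 + 61w^4 − 611w^3 − 3110w^2 + 3400w + 24000

By polynomial division,
  w^4 + 19w^3 + 86w^2 − 136w − 960 = (w^4 + 7w^3 − 55w^2 − 175w + 750) + (12w^3 + 141w^2 + 39w − 1710)
  w^4 + 7w^3 − 55w^2 − 175w + 750 = ((1/12)w − 19/48)(12w^3 + 141w^2 + 39w − 1710) + (−(39/16)w^2 − (273/16)w + 585/8)
  12w^3 + 141w^2 + 39w − 1710 = (−(64/13)w − 304/13)(−(39/16)w^2 − (273/16)w + 585/8) + (0)
Last nonzero remainder: −(39/16)w^2 − (273/16)w + 585/8. Dividing through by −39/16 gives the monic gcd w^2 + 7w − 30.
Then lcm(f, g) = f·g / gcd(f, g); expanding and making the result monic gives the answer.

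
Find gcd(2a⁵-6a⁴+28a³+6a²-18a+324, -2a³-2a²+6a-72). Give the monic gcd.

Euclidean algorithm in ℚ[a]:
  2a⁵-6a⁴+28a³+6a²-18a+324 = (-a²+4a-21)(-2a³-2a²+6a-72) + (-132a²+396a-1188)
  -2a³-2a²+6a-72 = ((1/66)a+2/33)(-132a²+396a-1188) + (0)
Last nonzero remainder: -132a²+396a-1188. Dividing through by -132 gives the monic gcd a²-3a+9.

a²-3a+9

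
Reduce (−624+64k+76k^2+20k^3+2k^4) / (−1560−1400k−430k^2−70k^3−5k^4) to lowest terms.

Apply the Euclidean algorithm:
  2k^4+20k^3+76k^2+64k−624 = (−2/5)(−5k^4−70k^3−430k^2−1400k−1560) + (−8k^3−96k^2−496k−1248)
  −5k^4−70k^3−430k^2−1400k−1560 = ((5/8)k+5/4)(−8k^3−96k^2−496k−1248) + (0)
Last nonzero remainder: −8k^3−96k^2−496k−1248. Dividing through by −8 gives the monic gcd k^3+12k^2+62k+156.
Cancel k^3+12k^2+62k+156 from numerator and denominator to get the reduced form.

(4−2k)/(10+5k)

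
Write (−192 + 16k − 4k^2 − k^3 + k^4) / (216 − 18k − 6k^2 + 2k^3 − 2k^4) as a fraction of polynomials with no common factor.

(16 − k^2)/(−18 + 2k^2)

Euclidean algorithm in ℚ[k]:
  k^4 − k^3 − 4k^2 + 16k − 192 = (−1/2)(−2k^4 + 2k^3 − 6k^2 − 18k + 216) + (−7k^2 + 7k − 84)
  −2k^4 + 2k^3 − 6k^2 − 18k + 216 = ((2/7)k^2 − 18/7)(−7k^2 + 7k − 84) + (0)
Last nonzero remainder: −7k^2 + 7k − 84. Dividing through by −7 gives the monic gcd k^2 − k + 12.
Cancel k^2 − k + 12 from numerator and denominator to get the reduced form.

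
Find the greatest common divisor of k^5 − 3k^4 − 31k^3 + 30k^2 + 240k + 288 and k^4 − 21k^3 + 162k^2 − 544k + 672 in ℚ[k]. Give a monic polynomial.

Apply the Euclidean algorithm:
  k^5 − 3k^4 − 31k^3 + 30k^2 + 240k + 288 = (k + 18)(k^4 − 21k^3 + 162k^2 − 544k + 672) + (185k^3 − 2342k^2 + 9360k − 11808)
  k^4 − 21k^3 + 162k^2 − 544k + 672 = ((1/185)k − 1543/34225)(185k^3 − 2342k^2 + 9360k − 11808) + ((199144/34225)k^2 − (398288/6845)k + 4779456/34225)
  185k^3 − 2342k^2 + 9360k − 11808 = ((6331625/199144)k − 4209675/49786)((199144/34225)k^2 − (398288/6845)k + 4779456/34225) + (0)
Last nonzero remainder: (199144/34225)k^2 − (398288/6845)k + 4779456/34225. Dividing through by 199144/34225 gives the monic gcd k^2 − 10k + 24.

k^2 − 10k + 24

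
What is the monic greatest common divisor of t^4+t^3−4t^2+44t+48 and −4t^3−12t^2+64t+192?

t+4

Euclidean algorithm in ℚ[t]:
  t^4+t^3−4t^2+44t+48 = (−(1/4)t+1/2)(−4t^3−12t^2+64t+192) + (18t^2+60t−48)
  −4t^3−12t^2+64t+192 = (−(2/9)t+2/27)(18t^2+60t−48) + ((440/9)t+1760/9)
  18t^2+60t−48 = ((81/220)t−27/110)((440/9)t+1760/9) + (0)
Last nonzero remainder: (440/9)t+1760/9. Dividing through by 440/9 gives the monic gcd t+4.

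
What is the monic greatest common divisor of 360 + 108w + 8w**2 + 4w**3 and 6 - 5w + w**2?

1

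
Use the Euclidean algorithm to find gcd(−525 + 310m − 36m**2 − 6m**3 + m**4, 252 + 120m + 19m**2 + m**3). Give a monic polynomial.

7 + m

Repeated division with remainder:
  m**4 − 6m**3 − 36m**2 + 310m − 525 = (m − 25)(m**3 + 19m**2 + 120m + 252) + (319m**2 + 3058m + 5775)
  m**3 + 19m**2 + 120m + 252 = ((1/319)m + 273/9251)(319m**2 + 3058m + 5775) + ((9801/841)m + 68607/841)
  319m**2 + 3058m + 5775 = ((24389/891)m + 21025/297)((9801/841)m + 68607/841) + (0)
Last nonzero remainder: (9801/841)m + 68607/841. Dividing through by 9801/841 gives the monic gcd m + 7.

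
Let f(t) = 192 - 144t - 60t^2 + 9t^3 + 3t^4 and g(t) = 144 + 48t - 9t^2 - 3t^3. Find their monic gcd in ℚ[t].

Apply the Euclidean algorithm:
  3t^4 + 9t^3 - 60t^2 - 144t + 192 = (-t)(-3t^3 - 9t^2 + 48t + 144) + (-12t^2 + 192)
  -3t^3 - 9t^2 + 48t + 144 = ((1/4)t + 3/4)(-12t^2 + 192) + (0)
Last nonzero remainder: -12t^2 + 192. Dividing through by -12 gives the monic gcd t^2 - 16.

-16 + t^2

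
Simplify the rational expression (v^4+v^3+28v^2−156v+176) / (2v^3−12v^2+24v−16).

(v^2+5v+44)/(2v−4)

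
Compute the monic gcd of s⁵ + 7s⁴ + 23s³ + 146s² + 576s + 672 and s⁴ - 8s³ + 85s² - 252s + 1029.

s² - 3s + 21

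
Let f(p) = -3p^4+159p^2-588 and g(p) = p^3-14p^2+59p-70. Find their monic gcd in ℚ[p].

p^2-9p+14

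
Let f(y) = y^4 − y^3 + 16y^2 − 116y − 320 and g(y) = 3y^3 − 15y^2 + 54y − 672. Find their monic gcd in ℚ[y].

Repeated division with remainder:
  y^4 − y^3 + 16y^2 − 116y − 320 = ((1/3)y + 4/3)(3y^3 − 15y^2 + 54y − 672) + (18y^2 + 36y + 576)
  3y^3 − 15y^2 + 54y − 672 = ((1/6)y − 7/6)(18y^2 + 36y + 576) + (0)
Last nonzero remainder: 18y^2 + 36y + 576. Dividing through by 18 gives the monic gcd y^2 + 2y + 32.

y^2 + 2y + 32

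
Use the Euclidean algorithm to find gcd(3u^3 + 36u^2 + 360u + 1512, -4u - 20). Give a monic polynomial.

1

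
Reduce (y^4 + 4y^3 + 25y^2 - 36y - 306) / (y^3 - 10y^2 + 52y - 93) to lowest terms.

(y^3 + 7y^2 + 46y + 102)/(y^2 - 7y + 31)

Euclidean algorithm in ℚ[y]:
  y^4 + 4y^3 + 25y^2 - 36y - 306 = (y + 14)(y^3 - 10y^2 + 52y - 93) + (113y^2 - 671y + 996)
  y^3 - 10y^2 + 52y - 93 = ((1/113)y - 459/12769)(113y^2 - 671y + 996) + ((243451/12769)y - 730353/12769)
  113y^2 - 671y + 996 = ((1442897/243451)y - 4239308/243451)((243451/12769)y - 730353/12769) + (0)
Last nonzero remainder: (243451/12769)y - 730353/12769. Dividing through by 243451/12769 gives the monic gcd y - 3.
Cancel y - 3 from numerator and denominator to get the reduced form.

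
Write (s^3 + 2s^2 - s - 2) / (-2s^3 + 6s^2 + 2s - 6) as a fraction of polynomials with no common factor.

(-s - 2)/(2s - 6)

Apply the Euclidean algorithm:
  s^3 + 2s^2 - s - 2 = (-1/2)(-2s^3 + 6s^2 + 2s - 6) + (5s^2 - 5)
  -2s^3 + 6s^2 + 2s - 6 = (-(2/5)s + 6/5)(5s^2 - 5) + (0)
Last nonzero remainder: 5s^2 - 5. Dividing through by 5 gives the monic gcd s^2 - 1.
Cancel s^2 - 1 from numerator and denominator to get the reduced form.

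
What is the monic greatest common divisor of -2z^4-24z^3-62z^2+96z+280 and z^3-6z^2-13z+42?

z-2

Repeated division with remainder:
  -2z^4-24z^3-62z^2+96z+280 = (-2z-36)(z^3-6z^2-13z+42) + (-304z^2-288z+1792)
  z^3-6z^2-13z+42 = (-(1/304)z+33/1444)(-304z^2-288z+1792) + (-(189/361)z+378/361)
  -304z^2-288z+1792 = ((109744/189)z+46208/27)(-(189/361)z+378/361) + (0)
Last nonzero remainder: -(189/361)z+378/361. Dividing through by -189/361 gives the monic gcd z-2.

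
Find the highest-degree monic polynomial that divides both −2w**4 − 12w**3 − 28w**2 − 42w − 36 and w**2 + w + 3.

Apply the Euclidean algorithm:
  −2w**4 − 12w**3 − 28w**2 − 42w − 36 = (−2w**2 − 10w − 12)(w**2 + w + 3) + (0)
The last nonzero remainder w**2 + w + 3 is already monic.

w**2 + w + 3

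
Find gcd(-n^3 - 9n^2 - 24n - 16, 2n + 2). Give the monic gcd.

n + 1

Apply the Euclidean algorithm:
  -n^3 - 9n^2 - 24n - 16 = (-(1/2)n^2 - 4n - 8)(2n + 2) + (0)
Last nonzero remainder: 2n + 2. Dividing through by 2 gives the monic gcd n + 1.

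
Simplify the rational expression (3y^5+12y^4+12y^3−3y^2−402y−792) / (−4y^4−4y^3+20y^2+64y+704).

(−3y^2+3y+18)/(4y−16)

By polynomial division,
  3y^5+12y^4+12y^3−3y^2−402y−792 = (−(3/4)y−9/4)(−4y^4−4y^3+20y^2+64y+704) + (18y^3+90y^2+270y+792)
  −4y^4−4y^3+20y^2+64y+704 = (−(2/9)y+8/9)(18y^3+90y^2+270y+792) + (0)
Last nonzero remainder: 18y^3+90y^2+270y+792. Dividing through by 18 gives the monic gcd y^3+5y^2+15y+44.
Cancel y^3+5y^2+15y+44 from numerator and denominator to get the reduced form.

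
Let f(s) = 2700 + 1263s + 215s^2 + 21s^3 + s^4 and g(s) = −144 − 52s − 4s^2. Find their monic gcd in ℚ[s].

Repeated division with remainder:
  s^4 + 21s^3 + 215s^2 + 1263s + 2700 = (−(1/4)s^2 − 2s − 75/4)(−4s^2 − 52s − 144) + (0)
Last nonzero remainder: −4s^2 − 52s − 144. Dividing through by −4 gives the monic gcd s^2 + 13s + 36.

36 + 13s + s^2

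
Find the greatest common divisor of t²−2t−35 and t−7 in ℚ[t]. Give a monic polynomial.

t−7

Repeated division with remainder:
  t²−2t−35 = (t+5)(t−7) + (0)
The last nonzero remainder t−7 is already monic.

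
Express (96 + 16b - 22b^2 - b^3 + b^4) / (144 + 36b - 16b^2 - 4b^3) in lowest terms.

(8 + 2b - b^2)/(12 + 4b)

Repeated division with remainder:
  b^4 - b^3 - 22b^2 + 16b + 96 = (-(1/4)b + 5/4)(-4b^3 - 16b^2 + 36b + 144) + (7b^2 + 7b - 84)
  -4b^3 - 16b^2 + 36b + 144 = (-(4/7)b - 12/7)(7b^2 + 7b - 84) + (0)
Last nonzero remainder: 7b^2 + 7b - 84. Dividing through by 7 gives the monic gcd b^2 + b - 12.
Cancel b^2 + b - 12 from numerator and denominator to get the reduced form.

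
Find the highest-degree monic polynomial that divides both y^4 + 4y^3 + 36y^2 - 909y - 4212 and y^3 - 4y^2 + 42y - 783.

By polynomial division,
  y^4 + 4y^3 + 36y^2 - 909y - 4212 = (y + 8)(y^3 - 4y^2 + 42y - 783) + (26y^2 - 462y + 2052)
  y^3 - 4y^2 + 42y - 783 = ((1/26)y + 179/338)(26y^2 - 462y + 2052) + ((35109/169)y - 315981/169)
  26y^2 - 462y + 2052 = ((4394/35109)y - 12844/11703)((35109/169)y - 315981/169) + (0)
Last nonzero remainder: (35109/169)y - 315981/169. Dividing through by 35109/169 gives the monic gcd y - 9.

y - 9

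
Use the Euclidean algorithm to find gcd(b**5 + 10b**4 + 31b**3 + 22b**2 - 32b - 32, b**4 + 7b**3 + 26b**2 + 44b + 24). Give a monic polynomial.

b**2 + 3b + 2

By polynomial division,
  b**5 + 10b**4 + 31b**3 + 22b**2 - 32b - 32 = (b + 3)(b**4 + 7b**3 + 26b**2 + 44b + 24) + (-16b**3 - 100b**2 - 188b - 104)
  b**4 + 7b**3 + 26b**2 + 44b + 24 = (-(1/16)b - 3/64)(-16b**3 - 100b**2 - 188b - 104) + ((153/16)b**2 + (459/16)b + 153/8)
  -16b**3 - 100b**2 - 188b - 104 = (-(256/153)b - 832/153)((153/16)b**2 + (459/16)b + 153/8) + (0)
Last nonzero remainder: (153/16)b**2 + (459/16)b + 153/8. Dividing through by 153/16 gives the monic gcd b**2 + 3b + 2.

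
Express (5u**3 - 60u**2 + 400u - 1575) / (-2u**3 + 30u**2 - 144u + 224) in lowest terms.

Euclidean algorithm in ℚ[u]:
  5u**3 - 60u**2 + 400u - 1575 = (-5/2)(-2u**3 + 30u**2 - 144u + 224) + (15u**2 + 40u - 1015)
  -2u**3 + 30u**2 - 144u + 224 = (-(2/15)u + 106/45)(15u**2 + 40u - 1015) + (-(3362/9)u + 23534/9)
  15u**2 + 40u - 1015 = (-(135/3362)u - 1305/3362)(-(3362/9)u + 23534/9) + (0)
Last nonzero remainder: -(3362/9)u + 23534/9. Dividing through by -3362/9 gives the monic gcd u - 7.
Cancel u - 7 from numerator and denominator to get the reduced form.

(-5u**2 + 25u - 225)/(2u**2 - 16u + 32)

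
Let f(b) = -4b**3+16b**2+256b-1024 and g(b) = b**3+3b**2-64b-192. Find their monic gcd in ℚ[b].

Repeated division with remainder:
  -4b**3+16b**2+256b-1024 = (-4)(b**3+3b**2-64b-192) + (28b**2-1792)
  b**3+3b**2-64b-192 = ((1/28)b+3/28)(28b**2-1792) + (0)
Last nonzero remainder: 28b**2-1792. Dividing through by 28 gives the monic gcd b**2-64.

b**2-64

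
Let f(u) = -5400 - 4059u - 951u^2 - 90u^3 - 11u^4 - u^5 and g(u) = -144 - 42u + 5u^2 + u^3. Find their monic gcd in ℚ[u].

By polynomial division,
  -u^5 - 11u^4 - 90u^3 - 951u^2 - 4059u - 5400 = (-u^2 - 6u - 102)(u^3 + 5u^2 - 42u - 144) + (-837u^2 - 9207u - 20088)
  u^3 + 5u^2 - 42u - 144 = (-(1/837)u + 2/279)(-837u^2 - 9207u - 20088) + (0)
Last nonzero remainder: -837u^2 - 9207u - 20088. Dividing through by -837 gives the monic gcd u^2 + 11u + 24.

24 + 11u + u^2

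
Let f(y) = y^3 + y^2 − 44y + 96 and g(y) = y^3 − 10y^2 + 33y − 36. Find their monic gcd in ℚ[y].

y^2 − 7y + 12

Repeated division with remainder:
  y^3 + y^2 − 44y + 96 = (y^3 − 10y^2 + 33y − 36) + (11y^2 − 77y + 132)
  y^3 − 10y^2 + 33y − 36 = ((1/11)y − 3/11)(11y^2 − 77y + 132) + (0)
Last nonzero remainder: 11y^2 − 77y + 132. Dividing through by 11 gives the monic gcd y^2 − 7y + 12.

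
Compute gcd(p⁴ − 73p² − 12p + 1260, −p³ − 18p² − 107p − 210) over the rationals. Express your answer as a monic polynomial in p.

Repeated division with remainder:
  p⁴ − 73p² − 12p + 1260 = (−p + 18)(−p³ − 18p² − 107p − 210) + (144p² + 1704p + 5040)
  −p³ − 18p² − 107p − 210 = (−(1/144)p − 37/864)(144p² + 1704p + 5040) + ((35/36)p + 35/6)
  144p² + 1704p + 5040 = ((5184/35)p + 864)((35/36)p + 35/6) + (0)
Last nonzero remainder: (35/36)p + 35/6. Dividing through by 35/36 gives the monic gcd p + 6.

p + 6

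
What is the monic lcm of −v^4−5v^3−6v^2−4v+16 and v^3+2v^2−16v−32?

v^6+3v^5−12v^4−48v^3−72v^2+128

By polynomial division,
  −v^4−5v^3−6v^2−4v+16 = (−v−3)(v^3+2v^2−16v−32) + (−16v^2−84v−80)
  v^3+2v^2−16v−32 = (−(1/16)v+13/64)(−16v^2−84v−80) + (−(63/16)v−63/4)
  −16v^2−84v−80 = ((256/63)v+320/63)(−(63/16)v−63/4) + (0)
Last nonzero remainder: −(63/16)v−63/4. Dividing through by −63/16 gives the monic gcd v+4.
Then lcm(f, g) = f·g / gcd(f, g); expanding and making the result monic gives the answer.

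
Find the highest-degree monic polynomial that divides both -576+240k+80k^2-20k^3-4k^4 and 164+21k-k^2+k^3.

4+k

Repeated division with remainder:
  -4k^4-20k^3+80k^2+240k-576 = (-4k-24)(k^3-k^2+21k+164) + (140k^2+1400k+3360)
  k^3-k^2+21k+164 = ((1/140)k-11/140)(140k^2+1400k+3360) + (107k+428)
  140k^2+1400k+3360 = ((140/107)k+840/107)(107k+428) + (0)
Last nonzero remainder: 107k+428. Dividing through by 107 gives the monic gcd k+4.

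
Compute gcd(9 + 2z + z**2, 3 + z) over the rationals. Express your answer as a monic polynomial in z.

1

Repeated division with remainder:
  z**2 + 2z + 9 = (z - 1)(z + 3) + (12)
  z + 3 = ((1/12)z + 1/4)(12) + (0)
The last nonzero remainder is the constant 12, so the polynomials are coprime and gcd = 1.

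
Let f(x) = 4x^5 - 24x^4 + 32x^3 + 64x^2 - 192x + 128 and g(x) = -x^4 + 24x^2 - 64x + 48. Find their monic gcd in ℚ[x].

x^3 - 6x^2 + 12x - 8

Repeated division with remainder:
  4x^5 - 24x^4 + 32x^3 + 64x^2 - 192x + 128 = (-4x + 24)(-x^4 + 24x^2 - 64x + 48) + (128x^3 - 768x^2 + 1536x - 1024)
  -x^4 + 24x^2 - 64x + 48 = (-(1/128)x - 3/64)(128x^3 - 768x^2 + 1536x - 1024) + (0)
Last nonzero remainder: 128x^3 - 768x^2 + 1536x - 1024. Dividing through by 128 gives the monic gcd x^3 - 6x^2 + 12x - 8.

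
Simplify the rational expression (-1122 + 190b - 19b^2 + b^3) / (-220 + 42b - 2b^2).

(-102 + 8b - b^2)/(-20 + 2b)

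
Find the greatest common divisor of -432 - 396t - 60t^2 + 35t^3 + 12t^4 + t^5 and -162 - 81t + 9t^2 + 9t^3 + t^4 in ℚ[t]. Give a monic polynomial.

-54 - 9t + 6t^2 + t^3

Repeated division with remainder:
  t^5 + 12t^4 + 35t^3 - 60t^2 - 396t - 432 = (t + 3)(t^4 + 9t^3 + 9t^2 - 81t - 162) + (-t^3 - 6t^2 + 9t + 54)
  t^4 + 9t^3 + 9t^2 - 81t - 162 = (-t - 3)(-t^3 - 6t^2 + 9t + 54) + (0)
Last nonzero remainder: -t^3 - 6t^2 + 9t + 54. Dividing through by -1 gives the monic gcd t^3 + 6t^2 - 9t - 54.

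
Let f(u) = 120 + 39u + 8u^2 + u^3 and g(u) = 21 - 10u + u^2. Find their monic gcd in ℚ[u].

1

By polynomial division,
  u^3 + 8u^2 + 39u + 120 = (u + 18)(u^2 - 10u + 21) + (198u - 258)
  u^2 - 10u + 21 = ((1/198)u - 287/6534)(198u - 258) + (10528/1089)
  198u - 258 = ((107811/5264)u - 140481/5264)(10528/1089) + (0)
The last nonzero remainder is the constant 10528/1089, so the polynomials are coprime and gcd = 1.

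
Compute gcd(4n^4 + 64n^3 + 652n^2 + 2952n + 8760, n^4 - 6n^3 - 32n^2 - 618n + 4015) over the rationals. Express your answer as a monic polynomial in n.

By polynomial division,
  4n^4 + 64n^3 + 652n^2 + 2952n + 8760 = (4)(n^4 - 6n^3 - 32n^2 - 618n + 4015) + (88n^3 + 780n^2 + 5424n - 7300)
  n^4 - 6n^3 - 32n^2 - 618n + 4015 = ((1/88)n - 327/1936)(88n^3 + 780n^2 + 5424n - 7300) + ((18445/484)n^2 + (92225/242)n + 1346485/484)
  88n^3 + 780n^2 + 5424n - 7300 = ((42592/18445)n - 9680/3689)((18445/484)n^2 + (92225/242)n + 1346485/484) + (0)
Last nonzero remainder: (18445/484)n^2 + (92225/242)n + 1346485/484. Dividing through by 18445/484 gives the monic gcd n^2 + 10n + 73.

n^2 + 10n + 73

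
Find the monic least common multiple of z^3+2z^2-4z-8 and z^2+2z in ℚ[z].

z^4+2z^3-4z^2-8z

Euclidean algorithm in ℚ[z]:
  z^3+2z^2-4z-8 = (z)(z^2+2z) + (-4z-8)
  z^2+2z = (-(1/4)z)(-4z-8) + (0)
Last nonzero remainder: -4z-8. Dividing through by -4 gives the monic gcd z+2.
Then lcm(f, g) = f·g / gcd(f, g); expanding and making the result monic gives the answer.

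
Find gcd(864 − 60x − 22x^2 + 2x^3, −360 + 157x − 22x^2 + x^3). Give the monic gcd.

By polynomial division,
  2x^3 − 22x^2 − 60x + 864 = (2)(x^3 − 22x^2 + 157x − 360) + (22x^2 − 374x + 1584)
  x^3 − 22x^2 + 157x − 360 = ((1/22)x − 5/22)(22x^2 − 374x + 1584) + (0)
Last nonzero remainder: 22x^2 − 374x + 1584. Dividing through by 22 gives the monic gcd x^2 − 17x + 72.

72 − 17x + x^2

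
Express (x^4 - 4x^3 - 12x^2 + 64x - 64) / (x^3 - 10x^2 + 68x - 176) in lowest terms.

(x^3 - 12x + 16)/(x^2 - 6x + 44)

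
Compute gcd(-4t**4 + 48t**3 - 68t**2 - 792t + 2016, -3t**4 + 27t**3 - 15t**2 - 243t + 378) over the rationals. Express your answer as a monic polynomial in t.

Euclidean algorithm in ℚ[t]:
  -4t**4 + 48t**3 - 68t**2 - 792t + 2016 = (4/3)(-3t**4 + 27t**3 - 15t**2 - 243t + 378) + (12t**3 - 48t**2 - 468t + 1512)
  -3t**4 + 27t**3 - 15t**2 - 243t + 378 = (-(1/4)t + 5/4)(12t**3 - 48t**2 - 468t + 1512) + (-72t**2 + 720t - 1512)
  12t**3 - 48t**2 - 468t + 1512 = (-(1/6)t - 1)(-72t**2 + 720t - 1512) + (0)
Last nonzero remainder: -72t**2 + 720t - 1512. Dividing through by -72 gives the monic gcd t**2 - 10t + 21.

t**2 - 10t + 21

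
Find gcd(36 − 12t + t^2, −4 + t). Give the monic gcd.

1

Apply the Euclidean algorithm:
  t^2 − 12t + 36 = (t − 8)(t − 4) + (4)
  t − 4 = ((1/4)t − 1)(4) + (0)
The last nonzero remainder is the constant 4, so the polynomials are coprime and gcd = 1.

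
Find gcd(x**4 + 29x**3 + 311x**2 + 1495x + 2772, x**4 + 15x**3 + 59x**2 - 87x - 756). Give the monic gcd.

Repeated division with remainder:
  x**4 + 29x**3 + 311x**2 + 1495x + 2772 = (x**4 + 15x**3 + 59x**2 - 87x - 756) + (14x**3 + 252x**2 + 1582x + 3528)
  x**4 + 15x**3 + 59x**2 - 87x - 756 = ((1/14)x - 3/14)(14x**3 + 252x**2 + 1582x + 3528) + (0)
Last nonzero remainder: 14x**3 + 252x**2 + 1582x + 3528. Dividing through by 14 gives the monic gcd x**3 + 18x**2 + 113x + 252.

x**3 + 18x**2 + 113x + 252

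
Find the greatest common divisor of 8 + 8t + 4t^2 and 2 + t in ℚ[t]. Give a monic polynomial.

1

Euclidean algorithm in ℚ[t]:
  4t^2 + 8t + 8 = (4t)(t + 2) + (8)
  t + 2 = ((1/8)t + 1/4)(8) + (0)
The last nonzero remainder is the constant 8, so the polynomials are coprime and gcd = 1.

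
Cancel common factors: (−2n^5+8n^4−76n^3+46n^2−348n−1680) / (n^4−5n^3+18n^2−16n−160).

Euclidean algorithm in ℚ[n]:
  −2n^5+8n^4−76n^3+46n^2−348n−1680 = (−2n−2)(n^4−5n^3+18n^2−16n−160) + (−50n^3+50n^2−700n−2000)
  n^4−5n^3+18n^2−16n−160 = (−(1/50)n+2/25)(−50n^3+50n^2−700n−2000) + (0)
Last nonzero remainder: −50n^3+50n^2−700n−2000. Dividing through by −50 gives the monic gcd n^3−n^2+14n+40.
Cancel n^3−n^2+14n+40 from numerator and denominator to get the reduced form.

(−2n^2+6n−42)/(n−4)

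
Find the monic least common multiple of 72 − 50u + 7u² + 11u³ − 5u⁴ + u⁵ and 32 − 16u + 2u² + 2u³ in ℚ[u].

Apply the Euclidean algorithm:
  u⁵ − 5u⁴ + 11u³ + 7u² − 50u + 72 = ((1/2)u² − 3u + 25/2)(2u³ + 2u² − 16u + 32) + (−82u² + 246u − 328)
  2u³ + 2u² − 16u + 32 = (−(1/41)u − 4/41)(−82u² + 246u − 328) + (0)
Last nonzero remainder: −82u² + 246u − 328. Dividing through by −82 gives the monic gcd u² − 3u + 4.
Then lcm(f, g) = f·g / gcd(f, g); expanding and making the result monic gives the answer.

288 − 128u − 22u² + 51u³ − 9u⁴ − u⁵ + u⁶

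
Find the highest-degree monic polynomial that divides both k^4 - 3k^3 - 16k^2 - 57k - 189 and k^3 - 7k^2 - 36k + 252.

By polynomial division,
  k^4 - 3k^3 - 16k^2 - 57k - 189 = (k + 4)(k^3 - 7k^2 - 36k + 252) + (48k^2 - 165k - 1197)
  k^3 - 7k^2 - 36k + 252 = ((1/48)k - 19/256)(48k^2 - 165k - 1197) + (-(5967/256)k + 41769/256)
  48k^2 - 165k - 1197 = (-(4096/1989)k - 4864/663)(-(5967/256)k + 41769/256) + (0)
Last nonzero remainder: -(5967/256)k + 41769/256. Dividing through by -5967/256 gives the monic gcd k - 7.

k - 7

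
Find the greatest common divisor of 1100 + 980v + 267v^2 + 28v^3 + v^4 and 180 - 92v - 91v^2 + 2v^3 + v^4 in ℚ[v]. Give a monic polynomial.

20 + 12v + v^2

Apply the Euclidean algorithm:
  v^4 + 28v^3 + 267v^2 + 980v + 1100 = (v^4 + 2v^3 - 91v^2 - 92v + 180) + (26v^3 + 358v^2 + 1072v + 920)
  v^4 + 2v^3 - 91v^2 - 92v + 180 = ((1/26)v - 153/338)(26v^3 + 358v^2 + 1072v + 920) + ((5040/169)v^2 + (60480/169)v + 100800/169)
  26v^3 + 358v^2 + 1072v + 920 = ((2197/2520)v + 3887/2520)((5040/169)v^2 + (60480/169)v + 100800/169) + (0)
Last nonzero remainder: (5040/169)v^2 + (60480/169)v + 100800/169. Dividing through by 5040/169 gives the monic gcd v^2 + 12v + 20.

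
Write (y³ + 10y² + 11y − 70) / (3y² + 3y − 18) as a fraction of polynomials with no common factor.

(y² + 12y + 35)/(3y + 9)

By polynomial division,
  y³ + 10y² + 11y − 70 = ((1/3)y + 3)(3y² + 3y − 18) + (8y − 16)
  3y² + 3y − 18 = ((3/8)y + 9/8)(8y − 16) + (0)
Last nonzero remainder: 8y − 16. Dividing through by 8 gives the monic gcd y − 2.
Cancel y − 2 from numerator and denominator to get the reduced form.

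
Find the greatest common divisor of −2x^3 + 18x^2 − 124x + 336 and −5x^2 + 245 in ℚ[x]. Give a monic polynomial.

Repeated division with remainder:
  −2x^3 + 18x^2 − 124x + 336 = ((2/5)x − 18/5)(−5x^2 + 245) + (−222x + 1218)
  −5x^2 + 245 = ((5/222)x + 1015/8214)(−222x + 1218) + (129360/1369)
  −222x + 1218 = (−(50653/21560)x + 39701/3080)(129360/1369) + (0)
The last nonzero remainder is the constant 129360/1369, so the polynomials are coprime and gcd = 1.

1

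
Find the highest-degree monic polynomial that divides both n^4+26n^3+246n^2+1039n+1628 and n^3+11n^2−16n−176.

Apply the Euclidean algorithm:
  n^4+26n^3+246n^2+1039n+1628 = (n+15)(n^3+11n^2−16n−176) + (97n^2+1455n+4268)
  n^3+11n^2−16n−176 = ((1/97)n−4/97)(97n^2+1455n+4268) + (0)
Last nonzero remainder: 97n^2+1455n+4268. Dividing through by 97 gives the monic gcd n^2+15n+44.

n^2+15n+44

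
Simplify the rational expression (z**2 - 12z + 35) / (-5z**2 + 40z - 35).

(-z + 5)/(5z - 5)

Apply the Euclidean algorithm:
  z**2 - 12z + 35 = (-1/5)(-5z**2 + 40z - 35) + (-4z + 28)
  -5z**2 + 40z - 35 = ((5/4)z - 5/4)(-4z + 28) + (0)
Last nonzero remainder: -4z + 28. Dividing through by -4 gives the monic gcd z - 7.
Cancel z - 7 from numerator and denominator to get the reduced form.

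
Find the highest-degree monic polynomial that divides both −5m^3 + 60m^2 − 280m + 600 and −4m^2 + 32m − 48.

m − 6

Apply the Euclidean algorithm:
  −5m^3 + 60m^2 − 280m + 600 = ((5/4)m − 5)(−4m^2 + 32m − 48) + (−60m + 360)
  −4m^2 + 32m − 48 = ((1/15)m − 2/15)(−60m + 360) + (0)
Last nonzero remainder: −60m + 360. Dividing through by −60 gives the monic gcd m − 6.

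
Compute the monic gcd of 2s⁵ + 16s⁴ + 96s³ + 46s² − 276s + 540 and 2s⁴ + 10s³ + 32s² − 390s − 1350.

s³ + 10s² + 66s + 135

By polynomial division,
  2s⁵ + 16s⁴ + 96s³ + 46s² − 276s + 540 = (s + 3)(2s⁴ + 10s³ + 32s² − 390s − 1350) + (34s³ + 340s² + 2244s + 4590)
  2s⁴ + 10s³ + 32s² − 390s − 1350 = ((1/17)s − 5/17)(34s³ + 340s² + 2244s + 4590) + (0)
Last nonzero remainder: 34s³ + 340s² + 2244s + 4590. Dividing through by 34 gives the monic gcd s³ + 10s² + 66s + 135.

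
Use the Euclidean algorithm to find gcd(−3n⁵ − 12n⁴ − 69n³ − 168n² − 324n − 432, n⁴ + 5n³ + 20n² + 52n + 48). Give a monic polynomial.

n³ + 3n² + 14n + 24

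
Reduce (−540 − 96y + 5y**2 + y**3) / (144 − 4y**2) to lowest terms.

Euclidean algorithm in ℚ[y]:
  y**3 + 5y**2 − 96y − 540 = (−(1/4)y − 5/4)(−4y**2 + 144) + (−60y − 360)
  −4y**2 + 144 = ((1/15)y − 2/5)(−60y − 360) + (0)
Last nonzero remainder: −60y − 360. Dividing through by −60 gives the monic gcd y + 6.
Cancel y + 6 from numerator and denominator to get the reduced form.

(90 + y − y**2)/(−24 + 4y)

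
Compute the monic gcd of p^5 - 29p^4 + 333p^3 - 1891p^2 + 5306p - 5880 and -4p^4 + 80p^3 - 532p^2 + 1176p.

p^3 - 20p^2 + 133p - 294

Euclidean algorithm in ℚ[p]:
  p^5 - 29p^4 + 333p^3 - 1891p^2 + 5306p - 5880 = (-(1/4)p + 9/4)(-4p^4 + 80p^3 - 532p^2 + 1176p) + (20p^3 - 400p^2 + 2660p - 5880)
  -4p^4 + 80p^3 - 532p^2 + 1176p = (-(1/5)p)(20p^3 - 400p^2 + 2660p - 5880) + (0)
Last nonzero remainder: 20p^3 - 400p^2 + 2660p - 5880. Dividing through by 20 gives the monic gcd p^3 - 20p^2 + 133p - 294.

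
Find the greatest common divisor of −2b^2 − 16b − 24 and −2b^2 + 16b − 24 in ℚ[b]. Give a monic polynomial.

Apply the Euclidean algorithm:
  −2b^2 − 16b − 24 = (−2b^2 + 16b − 24) + (−32b)
  −2b^2 + 16b − 24 = ((1/16)b − 1/2)(−32b) + (−24)
  −32b = ((4/3)b)(−24) + (0)
The last nonzero remainder is the constant −24, so the polynomials are coprime and gcd = 1.

1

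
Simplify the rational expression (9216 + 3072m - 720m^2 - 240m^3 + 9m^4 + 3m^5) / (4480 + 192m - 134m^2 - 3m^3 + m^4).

Apply the Euclidean algorithm:
  3m^5 + 9m^4 - 240m^3 - 720m^2 + 3072m + 9216 = (3m + 18)(m^4 - 3m^3 - 134m^2 + 192m + 4480) + (216m^3 + 1116m^2 - 13824m - 71424)
  m^4 - 3m^3 - 134m^2 + 192m + 4480 = ((1/216)m - 49/1296)(216m^3 + 1116m^2 - 13824m - 71424) + (-(1001/36)m^2 + 16016/9)
  216m^3 + 1116m^2 - 13824m - 71424 = (-(7776/1001)m - 40176/1001)(-(1001/36)m^2 + 16016/9) + (0)
Last nonzero remainder: -(1001/36)m^2 + 16016/9. Dividing through by -1001/36 gives the monic gcd m^2 - 64.
Cancel m^2 - 64 from numerator and denominator to get the reduced form.

(-144 - 48m + 9m^2 + 3m^3)/(-70 - 3m + m^2)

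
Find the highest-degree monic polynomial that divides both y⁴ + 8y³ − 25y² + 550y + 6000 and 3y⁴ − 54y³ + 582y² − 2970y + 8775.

Apply the Euclidean algorithm:
  y⁴ + 8y³ − 25y² + 550y + 6000 = (1/3)(3y⁴ − 54y³ + 582y² − 2970y + 8775) + (26y³ − 219y² + 1540y + 3075)
  3y⁴ − 54y³ + 582y² − 2970y + 8775 = ((3/26)y − 747/676)(26y³ − 219y² + 1540y + 3075) + ((109719/676)y² − (548595/338)y + 8228925/676)
  26y³ − 219y² + 1540y + 3075 = ((17576/109719)y + 27716/109719)((109719/676)y² − (548595/338)y + 8228925/676) + (0)
Last nonzero remainder: (109719/676)y² − (548595/338)y + 8228925/676. Dividing through by 109719/676 gives the monic gcd y² − 10y + 75.

y² − 10y + 75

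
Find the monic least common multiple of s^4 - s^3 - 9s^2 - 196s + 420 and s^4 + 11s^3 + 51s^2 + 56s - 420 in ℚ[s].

s^5 + 5s^4 - 15s^3 - 250s^2 - 756s + 2520

Euclidean algorithm in ℚ[s]:
  s^4 - s^3 - 9s^2 - 196s + 420 = (s^4 + 11s^3 + 51s^2 + 56s - 420) + (-12s^3 - 60s^2 - 252s + 840)
  s^4 + 11s^3 + 51s^2 + 56s - 420 = (-(1/12)s - 1/2)(-12s^3 - 60s^2 - 252s + 840) + (0)
Last nonzero remainder: -12s^3 - 60s^2 - 252s + 840. Dividing through by -12 gives the monic gcd s^3 + 5s^2 + 21s - 70.
Then lcm(f, g) = f·g / gcd(f, g); expanding and making the result monic gives the answer.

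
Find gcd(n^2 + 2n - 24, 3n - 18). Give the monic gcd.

Euclidean algorithm in ℚ[n]:
  n^2 + 2n - 24 = ((1/3)n + 8/3)(3n - 18) + (24)
  3n - 18 = ((1/8)n - 3/4)(24) + (0)
The last nonzero remainder is the constant 24, so the polynomials are coprime and gcd = 1.

1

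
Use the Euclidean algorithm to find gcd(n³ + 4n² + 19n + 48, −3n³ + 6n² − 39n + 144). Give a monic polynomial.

n² + n + 16

Repeated division with remainder:
  n³ + 4n² + 19n + 48 = (−1/3)(−3n³ + 6n² − 39n + 144) + (6n² + 6n + 96)
  −3n³ + 6n² − 39n + 144 = (−(1/2)n + 3/2)(6n² + 6n + 96) + (0)
Last nonzero remainder: 6n² + 6n + 96. Dividing through by 6 gives the monic gcd n² + n + 16.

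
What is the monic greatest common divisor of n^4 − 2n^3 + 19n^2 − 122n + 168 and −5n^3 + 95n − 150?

n^2 − 5n + 6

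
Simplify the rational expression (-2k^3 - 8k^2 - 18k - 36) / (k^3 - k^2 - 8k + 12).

(-2k^2 - 2k - 12)/(k^2 - 4k + 4)

Apply the Euclidean algorithm:
  -2k^3 - 8k^2 - 18k - 36 = (-2)(k^3 - k^2 - 8k + 12) + (-10k^2 - 34k - 12)
  k^3 - k^2 - 8k + 12 = (-(1/10)k + 11/25)(-10k^2 - 34k - 12) + ((144/25)k + 432/25)
  -10k^2 - 34k - 12 = (-(125/72)k - 25/36)((144/25)k + 432/25) + (0)
Last nonzero remainder: (144/25)k + 432/25. Dividing through by 144/25 gives the monic gcd k + 3.
Cancel k + 3 from numerator and denominator to get the reduced form.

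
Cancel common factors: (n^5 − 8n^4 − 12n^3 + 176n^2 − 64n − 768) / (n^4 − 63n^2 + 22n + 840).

Repeated division with remainder:
  n^5 − 8n^4 − 12n^3 + 176n^2 − 64n − 768 = (n − 8)(n^4 − 63n^2 + 22n + 840) + (51n^3 − 350n^2 − 728n + 5952)
  n^4 − 63n^2 + 22n + 840 = ((1/51)n + 350/2601)(51n^3 − 350n^2 − 728n + 5952) + (−(4235/2601)n^2 + (8470/2601)n + 33880/867)
  51n^3 − 350n^2 − 728n + 5952 = (−(132651/4235)n + 645048/4235)(−(4235/2601)n^2 + (8470/2601)n + 33880/867) + (0)
Last nonzero remainder: −(4235/2601)n^2 + (8470/2601)n + 33880/867. Dividing through by −4235/2601 gives the monic gcd n^2 − 2n − 24.
Cancel n^2 − 2n − 24 from numerator and denominator to get the reduced form.

(n^3 − 6n^2 + 32)/(n^2 + 2n − 35)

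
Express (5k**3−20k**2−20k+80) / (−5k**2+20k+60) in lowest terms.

(−k**2+6k−8)/(k−6)

Euclidean algorithm in ℚ[k]:
  5k**3−20k**2−20k+80 = (−k)(−5k**2+20k+60) + (40k+80)
  −5k**2+20k+60 = (−(1/8)k+3/4)(40k+80) + (0)
Last nonzero remainder: 40k+80. Dividing through by 40 gives the monic gcd k+2.
Cancel k+2 from numerator and denominator to get the reduced form.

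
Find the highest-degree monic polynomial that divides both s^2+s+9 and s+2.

1

Apply the Euclidean algorithm:
  s^2+s+9 = (s−1)(s+2) + (11)
  s+2 = ((1/11)s+2/11)(11) + (0)
The last nonzero remainder is the constant 11, so the polynomials are coprime and gcd = 1.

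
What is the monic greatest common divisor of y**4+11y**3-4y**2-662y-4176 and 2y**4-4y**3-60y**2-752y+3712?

By polynomial division,
  y**4+11y**3-4y**2-662y-4176 = (1/2)(2y**4-4y**3-60y**2-752y+3712) + (13y**3+26y**2-286y-6032)
  2y**4-4y**3-60y**2-752y+3712 = ((2/13)y-8/13)(13y**3+26y**2-286y-6032) + (0)
Last nonzero remainder: 13y**3+26y**2-286y-6032. Dividing through by 13 gives the monic gcd y**3+2y**2-22y-464.

y**3+2y**2-22y-464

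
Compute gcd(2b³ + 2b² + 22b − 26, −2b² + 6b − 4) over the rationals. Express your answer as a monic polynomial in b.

b − 1

Apply the Euclidean algorithm:
  2b³ + 2b² + 22b − 26 = (−b − 4)(−2b² + 6b − 4) + (42b − 42)
  −2b² + 6b − 4 = (−(1/21)b + 2/21)(42b − 42) + (0)
Last nonzero remainder: 42b − 42. Dividing through by 42 gives the monic gcd b − 1.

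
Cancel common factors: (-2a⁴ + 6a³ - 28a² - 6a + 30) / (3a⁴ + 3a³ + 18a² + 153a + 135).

(-2a + 2)/(3a + 9)

Repeated division with remainder:
  -2a⁴ + 6a³ - 28a² - 6a + 30 = (-2/3)(3a⁴ + 3a³ + 18a² + 153a + 135) + (8a³ - 16a² + 96a + 120)
  3a⁴ + 3a³ + 18a² + 153a + 135 = ((3/8)a + 9/8)(8a³ - 16a² + 96a + 120) + (0)
Last nonzero remainder: 8a³ - 16a² + 96a + 120. Dividing through by 8 gives the monic gcd a³ - 2a² + 12a + 15.
Cancel a³ - 2a² + 12a + 15 from numerator and denominator to get the reduced form.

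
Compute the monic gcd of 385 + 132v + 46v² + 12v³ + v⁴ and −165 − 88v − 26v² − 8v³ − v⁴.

55 + 11v + 5v² + v³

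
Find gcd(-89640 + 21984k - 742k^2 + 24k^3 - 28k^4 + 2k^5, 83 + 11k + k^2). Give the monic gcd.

Repeated division with remainder:
  2k^5 - 28k^4 + 24k^3 - 742k^2 + 21984k - 89640 = (2k^3 - 50k^2 + 408k - 1080)(k^2 + 11k + 83) + (0)
The last nonzero remainder k^2 + 11k + 83 is already monic.

83 + 11k + k^2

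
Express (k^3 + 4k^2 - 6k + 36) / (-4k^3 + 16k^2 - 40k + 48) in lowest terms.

(-k - 6)/(4k - 8)

By polynomial division,
  k^3 + 4k^2 - 6k + 36 = (-1/4)(-4k^3 + 16k^2 - 40k + 48) + (8k^2 - 16k + 48)
  -4k^3 + 16k^2 - 40k + 48 = (-(1/2)k + 1)(8k^2 - 16k + 48) + (0)
Last nonzero remainder: 8k^2 - 16k + 48. Dividing through by 8 gives the monic gcd k^2 - 2k + 6.
Cancel k^2 - 2k + 6 from numerator and denominator to get the reduced form.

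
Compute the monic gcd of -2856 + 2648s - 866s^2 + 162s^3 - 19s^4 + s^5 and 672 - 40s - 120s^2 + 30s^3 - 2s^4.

42 - 13s + s^2

Euclidean algorithm in ℚ[s]:
  s^5 - 19s^4 + 162s^3 - 866s^2 + 2648s - 2856 = (-(1/2)s + 2)(-2s^4 + 30s^3 - 120s^2 - 40s + 672) + (42s^3 - 646s^2 + 3064s - 4200)
  -2s^4 + 30s^3 - 120s^2 - 40s + 672 = (-(1/21)s - 8/441)(42s^3 - 646s^2 + 3064s - 4200) + ((6256/441)s^2 - (81328/441)s + 12512/21)
  42s^3 - 646s^2 + 3064s - 4200 = ((9261/3128)s - 11025/1564)((6256/441)s^2 - (81328/441)s + 12512/21) + (0)
Last nonzero remainder: (6256/441)s^2 - (81328/441)s + 12512/21. Dividing through by 6256/441 gives the monic gcd s^2 - 13s + 42.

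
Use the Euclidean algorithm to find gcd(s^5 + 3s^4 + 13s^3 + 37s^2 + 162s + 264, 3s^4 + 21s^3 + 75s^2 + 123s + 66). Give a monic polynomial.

s^3 + 6s^2 + 19s + 22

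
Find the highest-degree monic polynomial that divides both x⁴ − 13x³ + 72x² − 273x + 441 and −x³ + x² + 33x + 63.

Repeated division with remainder:
  x⁴ − 13x³ + 72x² − 273x + 441 = (−x + 12)(−x³ + x² + 33x + 63) + (93x² − 606x − 315)
  −x³ + x² + 33x + 63 = (−(1/93)x − 57/961)(93x² − 606x − 315) + (−(6084/961)x + 42588/961)
  93x² − 606x − 315 = (−(29791/2028)x − 4805/676)(−(6084/961)x + 42588/961) + (0)
Last nonzero remainder: −(6084/961)x + 42588/961. Dividing through by −6084/961 gives the monic gcd x − 7.

x − 7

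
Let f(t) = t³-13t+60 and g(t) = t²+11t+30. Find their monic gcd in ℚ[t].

t+5

By polynomial division,
  t³-13t+60 = (t-11)(t²+11t+30) + (78t+390)
  t²+11t+30 = ((1/78)t+1/13)(78t+390) + (0)
Last nonzero remainder: 78t+390. Dividing through by 78 gives the monic gcd t+5.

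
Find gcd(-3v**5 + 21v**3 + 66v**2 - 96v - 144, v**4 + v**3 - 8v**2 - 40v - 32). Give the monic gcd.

Repeated division with remainder:
  -3v**5 + 21v**3 + 66v**2 - 96v - 144 = (-3v + 3)(v**4 + v**3 - 8v**2 - 40v - 32) + (-6v**3 - 30v**2 - 72v - 48)
  v**4 + v**3 - 8v**2 - 40v - 32 = (-(1/6)v + 2/3)(-6v**3 - 30v**2 - 72v - 48) + (0)
Last nonzero remainder: -6v**3 - 30v**2 - 72v - 48. Dividing through by -6 gives the monic gcd v**3 + 5v**2 + 12v + 8.

v**3 + 5v**2 + 12v + 8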